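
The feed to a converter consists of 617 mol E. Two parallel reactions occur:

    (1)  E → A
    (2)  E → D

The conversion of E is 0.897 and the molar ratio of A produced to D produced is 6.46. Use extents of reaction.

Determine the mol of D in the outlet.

Conversion of E: E consumed = 0.897 × 617 = 553.4 mol = 1ξ₁ + 1ξ₂.
Selectivity: 1ξ₁ / (1ξ₂) = 6.46 → ξ₁ = 6.46 ξ₂.
Substitute: (1·6.46 + 1) ξ₂ = 553.4 → ξ₂ = 74.19 mol, ξ₁ = 479.3 mol.
Outlet amounts (n = n₀ + Σ ν·ξ):
  E: 617 − 1(479.3) − 1(74.19) = 63.55
  A: 0 + 1(479.3) = 479.3
  D: 0 + 1(74.19) = 74.19

74.2 mol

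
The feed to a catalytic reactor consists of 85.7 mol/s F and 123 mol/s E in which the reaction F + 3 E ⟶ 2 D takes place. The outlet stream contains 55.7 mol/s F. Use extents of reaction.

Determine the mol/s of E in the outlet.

33 mol/s

For F: n = n₀ − 1ξ → 55.7 = 85.7 − 1ξ, giving ξ = 30 mol/s.
Outlet amounts (n = n₀ + ν ξ):
  F: 85.7 − 1(30) = 55.7
  E: 123 − 3(30) = 33
  D: 0 + 2(30) = 60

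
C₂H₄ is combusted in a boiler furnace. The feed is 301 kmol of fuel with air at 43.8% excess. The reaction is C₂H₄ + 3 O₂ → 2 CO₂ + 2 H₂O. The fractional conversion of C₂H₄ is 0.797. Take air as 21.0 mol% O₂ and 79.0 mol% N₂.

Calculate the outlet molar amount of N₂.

Stoichiometric O₂ = 3 × 301 = 903 kmol; O₂ fed = 903 × 1.438 = 1299 kmol.
N₂ fed = 1299 × 79/21 = 4885 kmol.
Fuel reacted = 0.797 × 301 → ξ = 239.9 kmol.
Outlet (n = n₀ + ν ξ):
  C₂H₄: 301 − 1(239.9) = 61.1
  O₂: 1299 − 3(239.9) = 578.8
  N₂: 4885 (inert)
  CO₂: 0 + 2(239.9) = 479.8
  H₂O: 0 + 2(239.9) = 479.8

4880 kmol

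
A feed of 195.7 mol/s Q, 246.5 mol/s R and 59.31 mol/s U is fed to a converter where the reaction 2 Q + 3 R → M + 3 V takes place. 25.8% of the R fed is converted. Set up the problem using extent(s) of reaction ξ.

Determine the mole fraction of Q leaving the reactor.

R reacted = 0.258 × 246.5 = 63.6 mol/s; ν_R = −3, so ξ = 63.6/3 = 21.2 mol/s.
Outlet amounts (n = n₀ + ν ξ):
  Q: 195.7 − 2(21.2) = 153.3
  R: 246.5 − 3(21.2) = 182.9
  M: 0 + 1(21.2) = 21.2
  V: 0 + 3(21.2) = 63.6
  U: 59.31 (inert)
Total out = 480.3 mol/s; y_Q = 153.3 / 480.3 = 0.3192.

0.319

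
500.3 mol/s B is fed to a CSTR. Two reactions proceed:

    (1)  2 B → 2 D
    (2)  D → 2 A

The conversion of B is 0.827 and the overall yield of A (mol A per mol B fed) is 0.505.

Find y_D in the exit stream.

Conversion of B: B consumed = 2ξ₁ = 0.827 × 500.3 → ξ₁ = 206.9 mol/s.
Yield of A: 2ξ₂ / 500.3 = 0.505 → ξ₂ = 126.3 mol/s.
Outlet amounts (n = n₀ + Σ ν·ξ):
  B: 500.3 − 2(206.9) = 86.55
  D: 0 + 2(206.9) − 1(126.3) = 287.4
  A: 0 + 2(126.3) = 252.7
Total out = 626.6 mol/s; y_D = 287.4 / 626.6 = 0.4587.

0.459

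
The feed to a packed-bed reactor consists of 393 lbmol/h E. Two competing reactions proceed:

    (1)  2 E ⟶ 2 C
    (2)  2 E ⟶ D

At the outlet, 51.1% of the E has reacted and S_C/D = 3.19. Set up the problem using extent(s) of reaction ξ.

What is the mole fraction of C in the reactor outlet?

Conversion of E: E consumed = 0.511 × 393 = 200.8 lbmol/h = 2ξ₁ + 2ξ₂.
Selectivity: 2ξ₁ / (1ξ₂) = 3.19 → ξ₁ = 1.595 ξ₂.
Substitute: (2·1.595 + 2) ξ₂ = 200.8 → ξ₂ = 38.69 lbmol/h, ξ₁ = 61.72 lbmol/h.
Outlet amounts (n = n₀ + Σ ν·ξ):
  E: 393 − 2(61.72) − 2(38.69) = 192.2
  C: 0 + 2(61.72) = 123.4
  D: 0 + 1(38.69) = 38.69
Total out = 354.3 lbmol/h; y_C = 123.4 / 354.3 = 0.3484.

0.348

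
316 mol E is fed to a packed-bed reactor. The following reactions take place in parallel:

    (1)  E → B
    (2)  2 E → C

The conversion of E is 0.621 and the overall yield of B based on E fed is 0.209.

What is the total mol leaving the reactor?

Yield of B: 1ξ₁ / 316 = 0.209 → ξ₁ = 66.04 mol.
Conversion of E: 1ξ₁ + 2ξ₂ = 0.621 × 316 = 196.2 → ξ₂ = 65.1 mol.
Outlet amounts (n = n₀ + Σ ν·ξ):
  E: 316 − 1(66.04) − 2(65.1) = 119.8
  B: 0 + 1(66.04) = 66.04
  C: 0 + 1(65.1) = 65.1
Total out = 119.8 + 66.04 + 65.1 = 250.9 mol.

251 mol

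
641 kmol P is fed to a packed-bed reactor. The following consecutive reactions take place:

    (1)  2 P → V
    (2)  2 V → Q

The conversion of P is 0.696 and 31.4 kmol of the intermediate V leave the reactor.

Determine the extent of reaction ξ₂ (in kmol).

ξ₂ = 95.8 kmol

Conversion of P: P consumed = 2ξ₁ = 0.696 × 641 → ξ₁ = 223.1 kmol.
V balance: n_V = 0 + 1ξ₁ − 2ξ₂ = 31.4 → ξ₂ = (1·223.1 − 31.4)/2 = 95.83 kmol.
Outlet amounts (n = n₀ + Σ ν·ξ):
  P: 641 − 2(223.1) = 194.9
  V: 0 + 1(223.1) − 2(95.83) = 31.4
  Q: 0 + 1(95.83) = 95.83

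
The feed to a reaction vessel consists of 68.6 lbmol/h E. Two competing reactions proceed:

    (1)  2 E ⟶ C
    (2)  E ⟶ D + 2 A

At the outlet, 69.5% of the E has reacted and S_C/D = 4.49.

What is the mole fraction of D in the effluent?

Conversion of E: E consumed = 0.695 × 68.6 = 47.68 lbmol/h = 2ξ₁ + 1ξ₂.
Selectivity: 1ξ₁ / (1ξ₂) = 4.49 → ξ₁ = 4.49 ξ₂.
Substitute: (2·4.49 + 1) ξ₂ = 47.68 → ξ₂ = 4.777 lbmol/h, ξ₁ = 21.45 lbmol/h.
Outlet amounts (n = n₀ + Σ ν·ξ):
  E: 68.6 − 2(21.45) − 1(4.777) = 20.92
  C: 0 + 1(21.45) = 21.45
  D: 0 + 1(4.777) = 4.777
  A: 0 + 2(4.777) = 9.555
Total out = 56.7 lbmol/h; y_D = 4.777 / 56.7 = 0.08425.

0.0842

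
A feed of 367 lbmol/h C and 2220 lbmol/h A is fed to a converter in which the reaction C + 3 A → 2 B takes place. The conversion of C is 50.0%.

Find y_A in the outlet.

0.752

C reacted = 0.5 × 367 = 183.5 lbmol/h; ν_C = −1, so ξ = 183.5/1 = 183.5 lbmol/h.
Outlet amounts (n = n₀ + ν ξ):
  C: 367 − 1(183.5) = 183.5
  A: 2220 − 3(183.5) = 1670
  B: 0 + 2(183.5) = 367
Total out = 2220 lbmol/h; y_A = 1670 / 2220 = 0.752.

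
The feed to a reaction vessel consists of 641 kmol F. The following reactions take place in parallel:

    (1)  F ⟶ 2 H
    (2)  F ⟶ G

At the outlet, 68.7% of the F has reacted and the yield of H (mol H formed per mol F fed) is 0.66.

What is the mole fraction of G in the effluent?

Yield of H: 2ξ₁ / 641 = 0.66 → ξ₁ = 211.5 kmol.
Conversion of F: 1ξ₁ + 1ξ₂ = 0.687 × 641 = 440.4 → ξ₂ = 228.8 kmol.
Outlet amounts (n = n₀ + Σ ν·ξ):
  F: 641 − 1(211.5) − 1(228.8) = 200.6
  H: 0 + 2(211.5) = 423.1
  G: 0 + 1(228.8) = 228.8
Total out = 852.5 kmol; y_G = 228.8 / 852.5 = 0.2684.

0.268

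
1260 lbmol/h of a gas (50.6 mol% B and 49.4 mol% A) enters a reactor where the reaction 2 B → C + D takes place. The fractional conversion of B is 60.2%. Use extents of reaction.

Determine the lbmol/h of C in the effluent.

B reacted = 0.602 × 637.6 = 383.8 lbmol/h; ν_B = −2, so ξ = 383.8/2 = 191.9 lbmol/h.
Outlet amounts (n = n₀ + ν ξ):
  B: 637.6 − 2(191.9) = 253.7
  C: 0 + 1(191.9) = 191.9
  D: 0 + 1(191.9) = 191.9
  A: 622.4 (inert)

192 lbmol/h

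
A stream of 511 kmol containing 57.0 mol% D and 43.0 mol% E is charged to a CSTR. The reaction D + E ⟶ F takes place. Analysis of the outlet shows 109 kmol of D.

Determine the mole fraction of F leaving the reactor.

For D: n = n₀ − 1ξ → 109 = 291.3 − 1ξ, giving ξ = 182.3 kmol.
Outlet amounts (n = n₀ + ν ξ):
  D: 291.3 − 1(182.3) = 109
  E: 219.7 − 1(182.3) = 37.46
  F: 0 + 1(182.3) = 182.3
Total out = 328.7 kmol; y_F = 182.3 / 328.7 = 0.5545.

0.554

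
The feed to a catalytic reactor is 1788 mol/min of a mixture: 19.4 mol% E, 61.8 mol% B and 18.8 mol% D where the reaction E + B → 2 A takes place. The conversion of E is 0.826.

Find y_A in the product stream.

0.32

E reacted = 0.826 × 346.9 = 286.5 mol/min; ν_E = −1, so ξ = 286.5/1 = 286.5 mol/min.
Outlet amounts (n = n₀ + ν ξ):
  E: 346.9 − 1(286.5) = 60.36
  B: 1105 − 1(286.5) = 818.5
  A: 0 + 2(286.5) = 573
  D: 336.1 (inert)
Total out = 1788 mol/min; y_A = 573 / 1788 = 0.3205.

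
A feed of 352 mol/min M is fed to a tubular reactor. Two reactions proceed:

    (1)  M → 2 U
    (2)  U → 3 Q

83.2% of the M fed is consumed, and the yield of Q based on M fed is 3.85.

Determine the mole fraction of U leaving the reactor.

0.0865

Conversion of M: M consumed = 1ξ₁ = 0.832 × 352 → ξ₁ = 292.9 mol/min.
Yield of Q: 3ξ₂ / 352 = 3.85 → ξ₂ = 451.7 mol/min.
Outlet amounts (n = n₀ + Σ ν·ξ):
  M: 352 − 1(292.9) = 59.14
  U: 0 + 2(292.9) − 1(451.7) = 134
  Q: 0 + 3(451.7) = 1355
Total out = 1548 mol/min; y_U = 134 / 1548 = 0.08654.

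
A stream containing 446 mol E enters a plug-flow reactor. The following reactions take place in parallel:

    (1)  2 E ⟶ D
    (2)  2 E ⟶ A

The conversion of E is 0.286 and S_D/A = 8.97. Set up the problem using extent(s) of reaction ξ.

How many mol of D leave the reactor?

57.4 mol

Conversion of E: E consumed = 0.286 × 446 = 127.6 mol = 2ξ₁ + 2ξ₂.
Selectivity: 1ξ₁ / (1ξ₂) = 8.97 → ξ₁ = 8.97 ξ₂.
Substitute: (2·8.97 + 2) ξ₂ = 127.6 → ξ₂ = 6.397 mol, ξ₁ = 57.38 mol.
Outlet amounts (n = n₀ + Σ ν·ξ):
  E: 446 − 2(57.38) − 2(6.397) = 318.4
  D: 0 + 1(57.38) = 57.38
  A: 0 + 1(6.397) = 6.397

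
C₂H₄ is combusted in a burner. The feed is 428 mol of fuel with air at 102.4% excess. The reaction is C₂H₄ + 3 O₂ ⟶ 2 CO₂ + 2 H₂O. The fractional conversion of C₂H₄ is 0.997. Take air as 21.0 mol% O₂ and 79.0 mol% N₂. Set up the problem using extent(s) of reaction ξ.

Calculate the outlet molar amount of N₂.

Stoichiometric O₂ = 3 × 428 = 1284 mol; O₂ fed = 1284 × 2.024 = 2599 mol.
N₂ fed = 2599 × 79/21 = 9776 mol.
Fuel reacted = 0.997 × 428 → ξ = 426.7 mol.
Outlet (n = n₀ + ν ξ):
  C₂H₄: 428 − 1(426.7) = 1.284
  O₂: 2599 − 3(426.7) = 1319
  N₂: 9776 (inert)
  CO₂: 0 + 2(426.7) = 853.4
  H₂O: 0 + 2(426.7) = 853.4

9780 mol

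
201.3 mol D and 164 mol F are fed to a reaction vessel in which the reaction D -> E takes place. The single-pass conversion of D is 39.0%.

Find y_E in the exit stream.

0.215

D reacted = 0.39 × 201.3 = 78.51 mol; ν_D = −1, so ξ = 78.51/1 = 78.51 mol.
Outlet amounts (n = n₀ + ν ξ):
  D: 201.3 − 1(78.51) = 122.8
  E: 0 + 1(78.51) = 78.51
  F: 164 (inert)
Total out = 365.3 mol; y_E = 78.51 / 365.3 = 0.2149.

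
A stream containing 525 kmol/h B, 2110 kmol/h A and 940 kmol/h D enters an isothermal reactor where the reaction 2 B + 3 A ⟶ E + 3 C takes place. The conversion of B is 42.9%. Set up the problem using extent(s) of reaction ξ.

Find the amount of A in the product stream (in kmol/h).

B reacted = 0.429 × 525 = 225.2 kmol/h; ν_B = −2, so ξ = 225.2/2 = 112.6 kmol/h.
Outlet amounts (n = n₀ + ν ξ):
  B: 525 − 2(112.6) = 299.8
  A: 2110 − 3(112.6) = 1772
  E: 0 + 1(112.6) = 112.6
  C: 0 + 3(112.6) = 337.8
  D: 940 (inert)

1770 kmol/h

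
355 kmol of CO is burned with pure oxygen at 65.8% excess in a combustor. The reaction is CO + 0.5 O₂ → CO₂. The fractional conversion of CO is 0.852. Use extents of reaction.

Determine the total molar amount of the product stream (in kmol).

Stoichiometric O₂ = 0.5 × 355 = 177.5 kmol; O₂ fed = 177.5 × 1.658 = 294.3 kmol.
Fuel reacted = 0.852 × 355 → ξ = 302.5 kmol.
Outlet (n = n₀ + ν ξ):
  CO: 355 − 1(302.5) = 52.54
  O₂: 294.3 − 0.5(302.5) = 143.1
  CO₂: 0 + 1(302.5) = 302.5
Total out = 52.54 + 143.1 + 302.5 = 498.1 kmol.

498 kmol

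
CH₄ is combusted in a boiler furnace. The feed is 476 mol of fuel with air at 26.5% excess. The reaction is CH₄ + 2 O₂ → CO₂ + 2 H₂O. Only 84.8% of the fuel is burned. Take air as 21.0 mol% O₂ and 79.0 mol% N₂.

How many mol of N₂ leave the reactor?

4530 mol

Stoichiometric O₂ = 2 × 476 = 952 mol; O₂ fed = 952 × 1.265 = 1204 mol.
N₂ fed = 1204 × 79/21 = 4530 mol.
Fuel reacted = 0.848 × 476 → ξ = 403.6 mol.
Outlet (n = n₀ + ν ξ):
  CH₄: 476 − 1(403.6) = 72.35
  O₂: 1204 − 2(403.6) = 397
  N₂: 4530 (inert)
  CO₂: 0 + 1(403.6) = 403.6
  H₂O: 0 + 2(403.6) = 807.3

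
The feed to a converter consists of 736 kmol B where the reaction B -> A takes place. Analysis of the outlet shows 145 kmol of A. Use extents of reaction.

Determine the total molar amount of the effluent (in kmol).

For A: n = n₀ + 1ξ → 145 = 0 + 1ξ, giving ξ = 145 kmol.
Outlet amounts (n = n₀ + ν ξ):
  B: 736 − 1(145) = 591
  A: 0 + 1(145) = 145
Total out = 591 + 145 = 736 kmol.

736 kmol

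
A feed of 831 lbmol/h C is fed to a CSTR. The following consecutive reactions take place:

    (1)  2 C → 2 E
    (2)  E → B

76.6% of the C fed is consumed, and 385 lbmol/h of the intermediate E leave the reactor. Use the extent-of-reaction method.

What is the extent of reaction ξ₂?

ξ₂ = 252 lbmol/h

Conversion of C: C consumed = 2ξ₁ = 0.766 × 831 → ξ₁ = 318.3 lbmol/h.
E balance: n_E = 0 + 2ξ₁ − 1ξ₂ = 385 → ξ₂ = (2·318.3 − 385)/1 = 251.5 lbmol/h.
Outlet amounts (n = n₀ + Σ ν·ξ):
  C: 831 − 2(318.3) = 194.5
  E: 0 + 2(318.3) − 1(251.5) = 385
  B: 0 + 1(251.5) = 251.5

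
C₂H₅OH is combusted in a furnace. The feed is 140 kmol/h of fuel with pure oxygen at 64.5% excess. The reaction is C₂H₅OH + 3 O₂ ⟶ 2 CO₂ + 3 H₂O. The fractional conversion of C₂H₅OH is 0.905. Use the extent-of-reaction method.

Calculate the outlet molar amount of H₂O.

380 kmol/h

Stoichiometric O₂ = 3 × 140 = 420 kmol/h; O₂ fed = 420 × 1.645 = 690.9 kmol/h.
Fuel reacted = 0.905 × 140 → ξ = 126.7 kmol/h.
Outlet (n = n₀ + ν ξ):
  C₂H₅OH: 140 − 1(126.7) = 13.3
  O₂: 690.9 − 3(126.7) = 310.8
  CO₂: 0 + 2(126.7) = 253.4
  H₂O: 0 + 3(126.7) = 380.1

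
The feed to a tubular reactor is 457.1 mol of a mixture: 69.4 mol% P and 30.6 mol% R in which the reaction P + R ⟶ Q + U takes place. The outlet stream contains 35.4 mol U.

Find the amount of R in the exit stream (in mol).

For U: n = n₀ + 1ξ → 35.4 = 0 + 1ξ, giving ξ = 35.4 mol.
Outlet amounts (n = n₀ + ν ξ):
  P: 317.2 − 1(35.4) = 281.8
  R: 139.9 − 1(35.4) = 104.5
  Q: 0 + 1(35.4) = 35.4
  U: 0 + 1(35.4) = 35.4

104 mol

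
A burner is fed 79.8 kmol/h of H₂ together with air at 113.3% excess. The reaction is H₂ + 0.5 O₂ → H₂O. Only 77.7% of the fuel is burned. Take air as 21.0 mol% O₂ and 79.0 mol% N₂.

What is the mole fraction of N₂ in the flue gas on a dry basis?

0.817

Stoichiometric O₂ = 0.5 × 79.8 = 39.9 kmol/h; O₂ fed = 39.9 × 2.133 = 85.11 kmol/h.
N₂ fed = 85.11 × 79/21 = 320.2 kmol/h.
Fuel reacted = 0.777 × 79.8 → ξ = 62 kmol/h.
Outlet (n = n₀ + ν ξ):
  H₂: 79.8 − 1(62) = 17.8
  O₂: 85.11 − 0.5(62) = 54.1
  N₂: 320.2 (inert)
  H₂O: 0 + 1(62) = 62
Dry total = 392.1 kmol/h; y_N₂ (dry) = 320.2 / 392.1 = 0.8166.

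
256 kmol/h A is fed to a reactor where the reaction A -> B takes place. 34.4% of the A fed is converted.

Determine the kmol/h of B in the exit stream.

A reacted = 0.344 × 256 = 88.06 kmol/h; ν_A = −1, so ξ = 88.06/1 = 88.06 kmol/h.
Outlet amounts (n = n₀ + ν ξ):
  A: 256 − 1(88.06) = 167.9
  B: 0 + 1(88.06) = 88.06

88.1 kmol/h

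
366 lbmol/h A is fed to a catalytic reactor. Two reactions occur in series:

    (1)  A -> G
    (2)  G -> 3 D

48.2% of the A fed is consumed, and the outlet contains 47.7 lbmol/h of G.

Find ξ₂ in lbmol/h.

ξ₂ = 129 lbmol/h

Conversion of A: A consumed = 1ξ₁ = 0.482 × 366 → ξ₁ = 176.4 lbmol/h.
G balance: n_G = 0 + 1ξ₁ − 1ξ₂ = 47.7 → ξ₂ = (1·176.4 − 47.7)/1 = 128.7 lbmol/h.
Outlet amounts (n = n₀ + Σ ν·ξ):
  A: 366 − 1(176.4) = 189.6
  G: 0 + 1(176.4) − 1(128.7) = 47.7
  D: 0 + 3(128.7) = 386.1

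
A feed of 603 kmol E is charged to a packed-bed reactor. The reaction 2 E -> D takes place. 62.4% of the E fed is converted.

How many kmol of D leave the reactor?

E reacted = 0.624 × 603 = 376.3 kmol; ν_E = −2, so ξ = 376.3/2 = 188.1 kmol.
Outlet amounts (n = n₀ + ν ξ):
  E: 603 − 2(188.1) = 226.7
  D: 0 + 1(188.1) = 188.1

188 kmol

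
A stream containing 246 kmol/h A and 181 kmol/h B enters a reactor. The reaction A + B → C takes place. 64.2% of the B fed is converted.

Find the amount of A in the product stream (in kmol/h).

B reacted = 0.642 × 181 = 116.2 kmol/h; ν_B = −1, so ξ = 116.2/1 = 116.2 kmol/h.
Outlet amounts (n = n₀ + ν ξ):
  A: 246 − 1(116.2) = 129.8
  B: 181 − 1(116.2) = 64.8
  C: 0 + 1(116.2) = 116.2

130 kmol/h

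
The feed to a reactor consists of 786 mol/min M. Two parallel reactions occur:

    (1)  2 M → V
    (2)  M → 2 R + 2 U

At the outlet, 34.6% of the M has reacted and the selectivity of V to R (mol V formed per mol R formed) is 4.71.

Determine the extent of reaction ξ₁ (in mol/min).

ξ₁ = 129 mol/min

Conversion of M: M consumed = 0.346 × 786 = 272 mol/min = 2ξ₁ + 1ξ₂.
Selectivity: 1ξ₁ / (2ξ₂) = 4.71 → ξ₁ = 9.42 ξ₂.
Substitute: (2·9.42 + 1) ξ₂ = 272 → ξ₂ = 13.71 mol/min, ξ₁ = 129.1 mol/min.
Outlet amounts (n = n₀ + Σ ν·ξ):
  M: 786 − 2(129.1) − 1(13.71) = 514
  V: 0 + 1(129.1) = 129.1
  R: 0 + 2(13.71) = 27.41
  U: 0 + 2(13.71) = 27.41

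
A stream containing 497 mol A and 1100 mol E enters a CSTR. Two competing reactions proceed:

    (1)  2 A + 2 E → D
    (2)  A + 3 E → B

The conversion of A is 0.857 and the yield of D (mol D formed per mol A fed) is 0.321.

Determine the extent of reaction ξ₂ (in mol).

Yield of D: 1ξ₁ / 497 = 0.321 → ξ₁ = 159.5 mol.
Conversion of A: 2ξ₁ + 1ξ₂ = 0.857 × 497 = 425.9 → ξ₂ = 106.9 mol.
Outlet amounts (n = n₀ + Σ ν·ξ):
  A: 497 − 2(159.5) − 1(106.9) = 71.07
  E: 1100 − 2(159.5) − 3(106.9) = 460.4
  D: 0 + 1(159.5) = 159.5
  B: 0 + 1(106.9) = 106.9

ξ₂ = 107 mol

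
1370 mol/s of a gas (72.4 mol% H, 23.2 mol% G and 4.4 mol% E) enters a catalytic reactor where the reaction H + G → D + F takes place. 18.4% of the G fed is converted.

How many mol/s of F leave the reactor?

58.5 mol/s

G reacted = 0.184 × 317.8 = 58.48 mol/s; ν_G = −1, so ξ = 58.48/1 = 58.48 mol/s.
Outlet amounts (n = n₀ + ν ξ):
  H: 991.9 − 1(58.48) = 933.4
  G: 317.8 − 1(58.48) = 259.4
  D: 0 + 1(58.48) = 58.48
  F: 0 + 1(58.48) = 58.48
  E: 60.28 (inert)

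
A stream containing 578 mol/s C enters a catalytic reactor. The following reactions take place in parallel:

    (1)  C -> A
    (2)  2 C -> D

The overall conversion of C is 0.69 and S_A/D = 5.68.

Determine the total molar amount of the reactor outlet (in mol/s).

Conversion of C: C consumed = 0.69 × 578 = 398.8 mol/s = 1ξ₁ + 2ξ₂.
Selectivity: 1ξ₁ / (1ξ₂) = 5.68 → ξ₁ = 5.68 ξ₂.
Substitute: (1·5.68 + 2) ξ₂ = 398.8 → ξ₂ = 51.93 mol/s, ξ₁ = 295 mol/s.
Outlet amounts (n = n₀ + Σ ν·ξ):
  C: 578 − 1(295) − 2(51.93) = 179.2
  A: 0 + 1(295) = 295
  D: 0 + 1(51.93) = 51.93
Total out = 179.2 + 295 + 51.93 = 526.1 mol/s.

526 mol/s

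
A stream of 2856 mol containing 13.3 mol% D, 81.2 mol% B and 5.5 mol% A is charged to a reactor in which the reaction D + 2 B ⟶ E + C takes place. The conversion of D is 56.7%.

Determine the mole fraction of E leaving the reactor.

D reacted = 0.567 × 379.8 = 215.4 mol; ν_D = −1, so ξ = 215.4/1 = 215.4 mol.
Outlet amounts (n = n₀ + ν ξ):
  D: 379.8 − 1(215.4) = 164.5
  B: 2319 − 2(215.4) = 1888
  E: 0 + 1(215.4) = 215.4
  C: 0 + 1(215.4) = 215.4
  A: 157.1 (inert)
Total out = 2641 mol; y_E = 215.4 / 2641 = 0.08156.

0.0816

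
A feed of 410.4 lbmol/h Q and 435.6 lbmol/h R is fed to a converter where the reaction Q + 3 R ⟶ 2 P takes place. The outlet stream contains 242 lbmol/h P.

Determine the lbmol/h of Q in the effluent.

For P: n = n₀ + 2ξ → 242 = 0 + 2ξ, giving ξ = 121 lbmol/h.
Outlet amounts (n = n₀ + ν ξ):
  Q: 410.4 − 1(121) = 289.4
  R: 435.6 − 3(121) = 72.6
  P: 0 + 2(121) = 242

289 lbmol/h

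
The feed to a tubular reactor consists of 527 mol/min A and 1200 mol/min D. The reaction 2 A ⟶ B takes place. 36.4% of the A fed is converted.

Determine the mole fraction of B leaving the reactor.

0.0588

A reacted = 0.364 × 527 = 191.8 mol/min; ν_A = −2, so ξ = 191.8/2 = 95.91 mol/min.
Outlet amounts (n = n₀ + ν ξ):
  A: 527 − 2(95.91) = 335.2
  B: 0 + 1(95.91) = 95.91
  D: 1200 (inert)
Total out = 1631 mol/min; y_B = 95.91 / 1631 = 0.0588.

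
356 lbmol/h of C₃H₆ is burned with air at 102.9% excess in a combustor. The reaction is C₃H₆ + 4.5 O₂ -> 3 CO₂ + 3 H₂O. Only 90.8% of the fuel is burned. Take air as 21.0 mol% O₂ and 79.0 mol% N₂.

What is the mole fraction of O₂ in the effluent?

Stoichiometric O₂ = 4.5 × 356 = 1602 lbmol/h; O₂ fed = 1602 × 2.029 = 3250 lbmol/h.
N₂ fed = 3250 × 79/21 = 12230 lbmol/h.
Fuel reacted = 0.908 × 356 → ξ = 323.2 lbmol/h.
Outlet (n = n₀ + ν ξ):
  C₃H₆: 356 − 1(323.2) = 32.75
  O₂: 3250 − 4.5(323.2) = 1796
  N₂: 12230 (inert)
  CO₂: 0 + 3(323.2) = 969.7
  H₂O: 0 + 3(323.2) = 969.7
Total out = 16000 lbmol/h; y_O₂ = 1796 / 16000 = 0.1123.

0.112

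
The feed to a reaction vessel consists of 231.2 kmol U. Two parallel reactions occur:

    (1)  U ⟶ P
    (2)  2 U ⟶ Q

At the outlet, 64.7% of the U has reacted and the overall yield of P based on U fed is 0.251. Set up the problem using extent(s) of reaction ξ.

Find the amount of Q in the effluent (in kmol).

45.8 kmol

Yield of P: 1ξ₁ / 231.2 = 0.251 → ξ₁ = 58.03 kmol.
Conversion of U: 1ξ₁ + 2ξ₂ = 0.647 × 231.2 = 149.6 → ξ₂ = 45.78 kmol.
Outlet amounts (n = n₀ + Σ ν·ξ):
  U: 231.2 − 1(58.03) − 2(45.78) = 81.61
  P: 0 + 1(58.03) = 58.03
  Q: 0 + 1(45.78) = 45.78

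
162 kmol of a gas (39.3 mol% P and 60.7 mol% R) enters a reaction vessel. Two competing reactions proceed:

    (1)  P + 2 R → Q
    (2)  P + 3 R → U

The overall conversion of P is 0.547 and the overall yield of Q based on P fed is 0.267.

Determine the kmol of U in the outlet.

17.8 kmol

Yield of Q: 1ξ₁ / 63.67 = 0.267 → ξ₁ = 17 kmol.
Conversion of P: 1ξ₁ + 1ξ₂ = 0.547 × 63.67 = 34.83 → ξ₂ = 17.83 kmol.
Outlet amounts (n = n₀ + Σ ν·ξ):
  P: 63.67 − 1(17) − 1(17.83) = 28.84
  R: 98.33 − 2(17) − 3(17.83) = 10.86
  Q: 0 + 1(17) = 17
  U: 0 + 1(17.83) = 17.83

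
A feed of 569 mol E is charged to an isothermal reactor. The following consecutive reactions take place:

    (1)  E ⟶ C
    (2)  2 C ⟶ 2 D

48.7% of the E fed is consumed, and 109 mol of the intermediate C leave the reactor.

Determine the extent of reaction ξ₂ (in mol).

ξ₂ = 84.1 mol

Conversion of E: E consumed = 1ξ₁ = 0.487 × 569 → ξ₁ = 277.1 mol.
C balance: n_C = 0 + 1ξ₁ − 2ξ₂ = 109 → ξ₂ = (1·277.1 − 109)/2 = 84.05 mol.
Outlet amounts (n = n₀ + Σ ν·ξ):
  E: 569 − 1(277.1) = 291.9
  C: 0 + 1(277.1) − 2(84.05) = 109
  D: 0 + 2(84.05) = 168.1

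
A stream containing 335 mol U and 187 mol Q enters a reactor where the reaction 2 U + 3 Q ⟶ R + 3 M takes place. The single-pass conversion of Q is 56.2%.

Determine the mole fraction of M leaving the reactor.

0.216

Q reacted = 0.562 × 187 = 105.1 mol; ν_Q = −3, so ξ = 105.1/3 = 35.03 mol.
Outlet amounts (n = n₀ + ν ξ):
  U: 335 − 2(35.03) = 264.9
  Q: 187 − 3(35.03) = 81.91
  R: 0 + 1(35.03) = 35.03
  M: 0 + 3(35.03) = 105.1
Total out = 487 mol; y_M = 105.1 / 487 = 0.2158.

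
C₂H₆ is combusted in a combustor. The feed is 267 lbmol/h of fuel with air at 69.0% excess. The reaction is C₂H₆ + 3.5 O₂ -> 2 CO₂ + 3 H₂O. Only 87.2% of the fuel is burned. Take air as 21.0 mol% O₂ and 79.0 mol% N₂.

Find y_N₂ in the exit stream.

Stoichiometric O₂ = 3.5 × 267 = 934.5 lbmol/h; O₂ fed = 934.5 × 1.690 = 1579 lbmol/h.
N₂ fed = 1579 × 79/21 = 5941 lbmol/h.
Fuel reacted = 0.872 × 267 → ξ = 232.8 lbmol/h.
Outlet (n = n₀ + ν ξ):
  C₂H₆: 267 − 1(232.8) = 34.18
  O₂: 1579 − 3.5(232.8) = 764.4
  N₂: 5941 (inert)
  CO₂: 0 + 2(232.8) = 465.6
  H₂O: 0 + 3(232.8) = 698.5
Total out = 7904 lbmol/h; y_N₂ = 5941 / 7904 = 0.7517.

0.752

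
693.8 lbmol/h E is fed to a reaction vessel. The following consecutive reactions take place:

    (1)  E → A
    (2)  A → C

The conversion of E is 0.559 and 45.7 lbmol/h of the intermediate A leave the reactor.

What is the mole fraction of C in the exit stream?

Conversion of E: E consumed = 1ξ₁ = 0.559 × 693.8 → ξ₁ = 387.8 lbmol/h.
A balance: n_A = 0 + 1ξ₁ − 1ξ₂ = 45.7 → ξ₂ = (1·387.8 − 45.7)/1 = 342.1 lbmol/h.
Outlet amounts (n = n₀ + Σ ν·ξ):
  E: 693.8 − 1(387.8) = 306
  A: 0 + 1(387.8) − 1(342.1) = 45.7
  C: 0 + 1(342.1) = 342.1
Total out = 693.8 lbmol/h; y_C = 342.1 / 693.8 = 0.4931.

0.493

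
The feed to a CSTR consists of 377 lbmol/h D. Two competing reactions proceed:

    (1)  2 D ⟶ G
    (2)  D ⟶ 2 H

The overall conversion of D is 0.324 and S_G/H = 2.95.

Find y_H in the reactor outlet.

Conversion of D: D consumed = 0.324 × 377 = 122.1 lbmol/h = 2ξ₁ + 1ξ₂.
Selectivity: 1ξ₁ / (2ξ₂) = 2.95 → ξ₁ = 5.9 ξ₂.
Substitute: (2·5.9 + 1) ξ₂ = 122.1 → ξ₂ = 9.543 lbmol/h, ξ₁ = 56.3 lbmol/h.
Outlet amounts (n = n₀ + Σ ν·ξ):
  D: 377 − 2(56.3) − 1(9.543) = 254.9
  G: 0 + 1(56.3) = 56.3
  H: 0 + 2(9.543) = 19.09
Total out = 330.2 lbmol/h; y_H = 19.09 / 330.2 = 0.05779.

0.0578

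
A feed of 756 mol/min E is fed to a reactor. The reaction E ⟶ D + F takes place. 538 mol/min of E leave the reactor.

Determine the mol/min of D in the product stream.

For E: n = n₀ − 1ξ → 538 = 756 − 1ξ, giving ξ = 218 mol/min.
Outlet amounts (n = n₀ + ν ξ):
  E: 756 − 1(218) = 538
  D: 0 + 1(218) = 218
  F: 0 + 1(218) = 218

218 mol/min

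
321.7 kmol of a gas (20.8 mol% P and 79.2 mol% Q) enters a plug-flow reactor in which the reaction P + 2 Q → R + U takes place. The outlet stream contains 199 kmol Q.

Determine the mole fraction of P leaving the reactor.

For Q: n = n₀ − 2ξ → 199 = 254.8 − 2ξ, giving ξ = 27.89 kmol.
Outlet amounts (n = n₀ + ν ξ):
  P: 66.91 − 1(27.89) = 39.02
  Q: 254.8 − 2(27.89) = 199
  R: 0 + 1(27.89) = 27.89
  U: 0 + 1(27.89) = 27.89
Total out = 293.8 kmol; y_P = 39.02 / 293.8 = 0.1328.

0.133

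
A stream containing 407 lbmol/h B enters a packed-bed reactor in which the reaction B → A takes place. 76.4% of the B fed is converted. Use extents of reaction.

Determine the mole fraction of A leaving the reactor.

0.764

B reacted = 0.764 × 407 = 310.9 lbmol/h; ν_B = −1, so ξ = 310.9/1 = 310.9 lbmol/h.
Outlet amounts (n = n₀ + ν ξ):
  B: 407 − 1(310.9) = 96.05
  A: 0 + 1(310.9) = 310.9
Total out = 407 lbmol/h; y_A = 310.9 / 407 = 0.764.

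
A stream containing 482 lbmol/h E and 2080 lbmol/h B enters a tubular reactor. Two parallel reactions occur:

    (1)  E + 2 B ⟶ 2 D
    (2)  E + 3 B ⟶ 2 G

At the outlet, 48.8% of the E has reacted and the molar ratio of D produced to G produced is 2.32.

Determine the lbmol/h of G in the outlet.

142 lbmol/h

Conversion of E: E consumed = 0.488 × 482 = 235.2 lbmol/h = 1ξ₁ + 1ξ₂.
Selectivity: 2ξ₁ / (2ξ₂) = 2.32 → ξ₁ = 2.32 ξ₂.
Substitute: (1·2.32 + 1) ξ₂ = 235.2 → ξ₂ = 70.85 lbmol/h, ξ₁ = 164.4 lbmol/h.
Outlet amounts (n = n₀ + Σ ν·ξ):
  E: 482 − 1(164.4) − 1(70.85) = 246.8
  B: 2080 − 2(164.4) − 3(70.85) = 1539
  D: 0 + 2(164.4) = 328.7
  G: 0 + 2(70.85) = 141.7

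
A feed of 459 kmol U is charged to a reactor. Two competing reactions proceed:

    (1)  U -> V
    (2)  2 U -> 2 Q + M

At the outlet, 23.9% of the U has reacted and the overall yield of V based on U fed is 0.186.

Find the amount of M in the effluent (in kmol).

12.2 kmol

Yield of V: 1ξ₁ / 459 = 0.186 → ξ₁ = 85.37 kmol.
Conversion of U: 1ξ₁ + 2ξ₂ = 0.239 × 459 = 109.7 → ξ₂ = 12.16 kmol.
Outlet amounts (n = n₀ + Σ ν·ξ):
  U: 459 − 1(85.37) − 2(12.16) = 349.3
  V: 0 + 1(85.37) = 85.37
  Q: 0 + 2(12.16) = 24.33
  M: 0 + 1(12.16) = 12.16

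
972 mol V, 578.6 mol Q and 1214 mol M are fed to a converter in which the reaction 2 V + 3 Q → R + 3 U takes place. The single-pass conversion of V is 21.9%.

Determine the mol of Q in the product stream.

V reacted = 0.219 × 972 = 212.9 mol; ν_V = −2, so ξ = 212.9/2 = 106.4 mol.
Outlet amounts (n = n₀ + ν ξ):
  V: 972 − 2(106.4) = 759.1
  Q: 578.6 − 3(106.4) = 259.3
  R: 0 + 1(106.4) = 106.4
  U: 0 + 3(106.4) = 319.3
  M: 1214 (inert)

259 mol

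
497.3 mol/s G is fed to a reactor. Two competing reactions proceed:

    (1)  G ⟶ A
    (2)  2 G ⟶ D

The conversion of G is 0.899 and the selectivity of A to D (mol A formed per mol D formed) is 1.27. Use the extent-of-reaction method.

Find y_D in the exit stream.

0.379

Conversion of G: G consumed = 0.899 × 497.3 = 447.1 mol/s = 1ξ₁ + 2ξ₂.
Selectivity: 1ξ₁ / (1ξ₂) = 1.27 → ξ₁ = 1.27 ξ₂.
Substitute: (1·1.27 + 2) ξ₂ = 447.1 → ξ₂ = 136.7 mol/s, ξ₁ = 173.6 mol/s.
Outlet amounts (n = n₀ + Σ ν·ξ):
  G: 497.3 − 1(173.6) − 2(136.7) = 50.23
  A: 0 + 1(173.6) = 173.6
  D: 0 + 1(136.7) = 136.7
Total out = 360.6 mol/s; y_D = 136.7 / 360.6 = 0.3792.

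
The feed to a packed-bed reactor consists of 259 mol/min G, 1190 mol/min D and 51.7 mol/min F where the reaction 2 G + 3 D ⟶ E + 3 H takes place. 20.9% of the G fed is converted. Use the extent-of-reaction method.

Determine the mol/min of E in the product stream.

27.1 mol/min

G reacted = 0.209 × 259 = 54.13 mol/min; ν_G = −2, so ξ = 54.13/2 = 27.07 mol/min.
Outlet amounts (n = n₀ + ν ξ):
  G: 259 − 2(27.07) = 204.9
  D: 1190 − 3(27.07) = 1109
  E: 0 + 1(27.07) = 27.07
  H: 0 + 3(27.07) = 81.2
  F: 51.7 (inert)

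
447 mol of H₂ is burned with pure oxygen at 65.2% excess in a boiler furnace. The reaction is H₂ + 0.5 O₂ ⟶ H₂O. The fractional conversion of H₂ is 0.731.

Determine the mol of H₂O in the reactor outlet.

327 mol

Stoichiometric O₂ = 0.5 × 447 = 223.5 mol; O₂ fed = 223.5 × 1.652 = 369.2 mol.
Fuel reacted = 0.731 × 447 → ξ = 326.8 mol.
Outlet (n = n₀ + ν ξ):
  H₂: 447 − 1(326.8) = 120.2
  O₂: 369.2 − 0.5(326.8) = 205.8
  H₂O: 0 + 1(326.8) = 326.8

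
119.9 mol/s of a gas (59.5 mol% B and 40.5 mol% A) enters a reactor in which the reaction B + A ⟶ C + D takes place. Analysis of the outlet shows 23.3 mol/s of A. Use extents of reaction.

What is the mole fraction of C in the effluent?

For A: n = n₀ − 1ξ → 23.3 = 48.56 − 1ξ, giving ξ = 25.26 mol/s.
Outlet amounts (n = n₀ + ν ξ):
  B: 71.34 − 1(25.26) = 46.08
  A: 48.56 − 1(25.26) = 23.3
  C: 0 + 1(25.26) = 25.26
  D: 0 + 1(25.26) = 25.26
Total out = 119.9 mol/s; y_C = 25.26 / 119.9 = 0.2107.

0.211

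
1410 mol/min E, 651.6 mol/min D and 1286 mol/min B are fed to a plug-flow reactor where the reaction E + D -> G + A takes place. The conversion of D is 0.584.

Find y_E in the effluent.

D reacted = 0.584 × 651.6 = 380.5 mol/min; ν_D = −1, so ξ = 380.5/1 = 380.5 mol/min.
Outlet amounts (n = n₀ + ν ξ):
  E: 1410 − 1(380.5) = 1029
  D: 651.6 − 1(380.5) = 271.1
  G: 0 + 1(380.5) = 380.5
  A: 0 + 1(380.5) = 380.5
  B: 1286 (inert)
Total out = 3348 mol/min; y_E = 1029 / 3348 = 0.3075.

0.308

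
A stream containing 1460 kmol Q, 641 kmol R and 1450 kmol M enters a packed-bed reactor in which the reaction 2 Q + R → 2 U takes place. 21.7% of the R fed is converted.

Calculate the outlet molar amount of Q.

R reacted = 0.217 × 641 = 139.1 kmol; ν_R = −1, so ξ = 139.1/1 = 139.1 kmol.
Outlet amounts (n = n₀ + ν ξ):
  Q: 1460 − 2(139.1) = 1182
  R: 641 − 1(139.1) = 501.9
  U: 0 + 2(139.1) = 278.2
  M: 1450 (inert)

1180 kmol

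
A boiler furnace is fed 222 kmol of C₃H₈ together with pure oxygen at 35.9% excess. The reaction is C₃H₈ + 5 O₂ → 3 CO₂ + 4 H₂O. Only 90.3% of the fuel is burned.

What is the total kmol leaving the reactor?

Stoichiometric O₂ = 5 × 222 = 1110 kmol; O₂ fed = 1110 × 1.359 = 1508 kmol.
Fuel reacted = 0.903 × 222 → ξ = 200.5 kmol.
Outlet (n = n₀ + ν ξ):
  C₃H₈: 222 − 1(200.5) = 21.53
  O₂: 1508 − 5(200.5) = 506.2
  CO₂: 0 + 3(200.5) = 601.4
  H₂O: 0 + 4(200.5) = 801.9
Total out = 21.53 + 506.2 + 601.4 + 801.9 = 1931 kmol.

1930 kmol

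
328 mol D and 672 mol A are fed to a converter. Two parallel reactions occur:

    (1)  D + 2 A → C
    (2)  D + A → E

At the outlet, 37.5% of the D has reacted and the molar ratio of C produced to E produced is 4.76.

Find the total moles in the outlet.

Conversion of D: D consumed = 0.375 × 328 = 123 mol = 1ξ₁ + 1ξ₂.
Selectivity: 1ξ₁ / (1ξ₂) = 4.76 → ξ₁ = 4.76 ξ₂.
Substitute: (1·4.76 + 1) ξ₂ = 123 → ξ₂ = 21.35 mol, ξ₁ = 101.6 mol.
Outlet amounts (n = n₀ + Σ ν·ξ):
  D: 328 − 1(101.6) − 1(21.35) = 205
  A: 672 − 2(101.6) − 1(21.35) = 447.4
  C: 0 + 1(101.6) = 101.6
  E: 0 + 1(21.35) = 21.35
Total out = 205 + 447.4 + 101.6 + 21.35 = 775.4 mol.

775 mol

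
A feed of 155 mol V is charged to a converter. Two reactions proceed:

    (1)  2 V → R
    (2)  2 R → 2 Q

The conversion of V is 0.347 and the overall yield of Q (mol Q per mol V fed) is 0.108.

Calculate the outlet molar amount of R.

Conversion of V: V consumed = 2ξ₁ = 0.347 × 155 → ξ₁ = 26.89 mol.
Yield of Q: 2ξ₂ / 155 = 0.108 → ξ₂ = 8.37 mol.
Outlet amounts (n = n₀ + Σ ν·ξ):
  V: 155 − 2(26.89) = 101.2
  R: 0 + 1(26.89) − 2(8.37) = 10.15
  Q: 0 + 2(8.37) = 16.74

10.2 mol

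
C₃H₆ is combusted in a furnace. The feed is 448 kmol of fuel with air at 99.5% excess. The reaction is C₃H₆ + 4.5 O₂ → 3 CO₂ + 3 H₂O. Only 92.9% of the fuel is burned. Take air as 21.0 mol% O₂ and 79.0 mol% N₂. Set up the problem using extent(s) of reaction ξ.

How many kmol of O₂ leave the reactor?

Stoichiometric O₂ = 4.5 × 448 = 2016 kmol; O₂ fed = 2016 × 1.995 = 4022 kmol.
N₂ fed = 4022 × 79/21 = 15130 kmol.
Fuel reacted = 0.929 × 448 → ξ = 416.2 kmol.
Outlet (n = n₀ + ν ξ):
  C₃H₆: 448 − 1(416.2) = 31.81
  O₂: 4022 − 4.5(416.2) = 2149
  N₂: 15130 (inert)
  CO₂: 0 + 3(416.2) = 1249
  H₂O: 0 + 3(416.2) = 1249

2150 kmol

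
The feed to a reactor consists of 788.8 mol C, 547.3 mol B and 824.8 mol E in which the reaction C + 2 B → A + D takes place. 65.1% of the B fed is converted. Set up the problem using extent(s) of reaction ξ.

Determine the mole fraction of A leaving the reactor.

0.0898

B reacted = 0.651 × 547.3 = 356.3 mol; ν_B = −2, so ξ = 356.3/2 = 178.1 mol.
Outlet amounts (n = n₀ + ν ξ):
  C: 788.8 − 1(178.1) = 610.7
  B: 547.3 − 2(178.1) = 191
  A: 0 + 1(178.1) = 178.1
  D: 0 + 1(178.1) = 178.1
  E: 824.8 (inert)
Total out = 1983 mol; y_A = 178.1 / 1983 = 0.08985.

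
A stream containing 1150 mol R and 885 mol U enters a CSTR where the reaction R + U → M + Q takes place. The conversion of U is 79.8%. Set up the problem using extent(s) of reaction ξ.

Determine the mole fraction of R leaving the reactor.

U reacted = 0.798 × 885 = 706.2 mol; ν_U = −1, so ξ = 706.2/1 = 706.2 mol.
Outlet amounts (n = n₀ + ν ξ):
  R: 1150 − 1(706.2) = 443.8
  U: 885 − 1(706.2) = 178.8
  M: 0 + 1(706.2) = 706.2
  Q: 0 + 1(706.2) = 706.2
Total out = 2035 mol; y_R = 443.8 / 2035 = 0.2181.

0.218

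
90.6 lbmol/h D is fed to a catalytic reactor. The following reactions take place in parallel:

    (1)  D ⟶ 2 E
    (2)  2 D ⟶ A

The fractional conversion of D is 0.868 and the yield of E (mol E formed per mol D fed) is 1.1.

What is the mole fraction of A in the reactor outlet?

0.114

Yield of E: 2ξ₁ / 90.6 = 1.1 → ξ₁ = 49.83 lbmol/h.
Conversion of D: 1ξ₁ + 2ξ₂ = 0.868 × 90.6 = 78.64 → ξ₂ = 14.41 lbmol/h.
Outlet amounts (n = n₀ + Σ ν·ξ):
  D: 90.6 − 1(49.83) − 2(14.41) = 11.96
  E: 0 + 2(49.83) = 99.66
  A: 0 + 1(14.41) = 14.41
Total out = 126 lbmol/h; y_A = 14.41 / 126 = 0.1143.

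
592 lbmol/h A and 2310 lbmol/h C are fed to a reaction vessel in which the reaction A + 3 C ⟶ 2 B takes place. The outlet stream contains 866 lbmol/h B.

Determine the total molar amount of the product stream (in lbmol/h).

2040 lbmol/h

For B: n = n₀ + 2ξ → 866 = 0 + 2ξ, giving ξ = 433 lbmol/h.
Outlet amounts (n = n₀ + ν ξ):
  A: 592 − 1(433) = 159
  C: 2310 − 3(433) = 1011
  B: 0 + 2(433) = 866
Total out = 159 + 1011 + 866 = 2036 lbmol/h.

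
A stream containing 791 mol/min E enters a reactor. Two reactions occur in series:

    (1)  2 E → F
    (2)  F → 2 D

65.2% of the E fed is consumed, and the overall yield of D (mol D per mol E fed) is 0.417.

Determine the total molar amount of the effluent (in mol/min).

Conversion of E: E consumed = 2ξ₁ = 0.652 × 791 → ξ₁ = 257.9 mol/min.
Yield of D: 2ξ₂ / 791 = 0.417 → ξ₂ = 164.9 mol/min.
Outlet amounts (n = n₀ + Σ ν·ξ):
  E: 791 − 2(257.9) = 275.3
  F: 0 + 1(257.9) − 1(164.9) = 92.94
  D: 0 + 2(164.9) = 329.8
Total out = 275.3 + 92.94 + 329.8 = 698.1 mol/min.

698 mol/min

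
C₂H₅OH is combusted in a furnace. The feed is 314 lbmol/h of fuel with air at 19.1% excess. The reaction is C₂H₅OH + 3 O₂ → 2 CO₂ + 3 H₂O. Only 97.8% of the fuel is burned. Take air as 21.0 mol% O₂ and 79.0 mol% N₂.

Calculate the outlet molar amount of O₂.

Stoichiometric O₂ = 3 × 314 = 942 lbmol/h; O₂ fed = 942 × 1.191 = 1122 lbmol/h.
N₂ fed = 1122 × 79/21 = 4221 lbmol/h.
Fuel reacted = 0.978 × 314 → ξ = 307.1 lbmol/h.
Outlet (n = n₀ + ν ξ):
  C₂H₅OH: 314 − 1(307.1) = 6.908
  O₂: 1122 − 3(307.1) = 200.6
  N₂: 4221 (inert)
  CO₂: 0 + 2(307.1) = 614.2
  H₂O: 0 + 3(307.1) = 921.3

201 lbmol/h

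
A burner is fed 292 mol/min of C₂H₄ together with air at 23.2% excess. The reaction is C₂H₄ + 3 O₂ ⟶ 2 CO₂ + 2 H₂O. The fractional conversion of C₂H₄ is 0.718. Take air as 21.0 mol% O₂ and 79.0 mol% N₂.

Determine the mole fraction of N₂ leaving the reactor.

0.748

Stoichiometric O₂ = 3 × 292 = 876 mol/min; O₂ fed = 876 × 1.232 = 1079 mol/min.
N₂ fed = 1079 × 79/21 = 4060 mol/min.
Fuel reacted = 0.718 × 292 → ξ = 209.7 mol/min.
Outlet (n = n₀ + ν ξ):
  C₂H₄: 292 − 1(209.7) = 82.34
  O₂: 1079 − 3(209.7) = 450.3
  N₂: 4060 (inert)
  CO₂: 0 + 2(209.7) = 419.3
  H₂O: 0 + 2(209.7) = 419.3
Total out = 5431 mol/min; y_N₂ = 4060 / 5431 = 0.7475.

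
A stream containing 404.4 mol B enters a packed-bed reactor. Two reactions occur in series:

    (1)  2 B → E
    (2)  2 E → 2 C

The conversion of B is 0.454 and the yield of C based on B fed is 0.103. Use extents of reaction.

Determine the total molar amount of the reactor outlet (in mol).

Conversion of B: B consumed = 2ξ₁ = 0.454 × 404.4 → ξ₁ = 91.8 mol.
Yield of C: 2ξ₂ / 404.4 = 0.103 → ξ₂ = 20.83 mol.
Outlet amounts (n = n₀ + Σ ν·ξ):
  B: 404.4 − 2(91.8) = 220.8
  E: 0 + 1(91.8) − 2(20.83) = 50.15
  C: 0 + 2(20.83) = 41.65
Total out = 220.8 + 50.15 + 41.65 = 312.6 mol.

313 mol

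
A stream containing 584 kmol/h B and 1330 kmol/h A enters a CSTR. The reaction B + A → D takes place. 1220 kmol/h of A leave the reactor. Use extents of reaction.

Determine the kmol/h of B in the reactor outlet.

474 kmol/h

For A: n = n₀ − 1ξ → 1220 = 1330 − 1ξ, giving ξ = 110 kmol/h.
Outlet amounts (n = n₀ + ν ξ):
  B: 584 − 1(110) = 474
  A: 1330 − 1(110) = 1220
  D: 0 + 1(110) = 110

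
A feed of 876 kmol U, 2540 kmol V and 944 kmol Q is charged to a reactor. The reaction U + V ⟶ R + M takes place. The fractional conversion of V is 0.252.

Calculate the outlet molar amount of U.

V reacted = 0.252 × 2540 = 640.1 kmol; ν_V = −1, so ξ = 640.1/1 = 640.1 kmol.
Outlet amounts (n = n₀ + ν ξ):
  U: 876 − 1(640.1) = 235.9
  V: 2540 − 1(640.1) = 1900
  R: 0 + 1(640.1) = 640.1
  M: 0 + 1(640.1) = 640.1
  Q: 944 (inert)

236 kmol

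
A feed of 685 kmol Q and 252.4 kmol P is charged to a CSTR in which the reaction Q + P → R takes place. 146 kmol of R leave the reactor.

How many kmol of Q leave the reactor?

For R: n = n₀ + 1ξ → 146 = 0 + 1ξ, giving ξ = 146 kmol.
Outlet amounts (n = n₀ + ν ξ):
  Q: 685 − 1(146) = 539
  P: 252.4 − 1(146) = 106.4
  R: 0 + 1(146) = 146

539 kmol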